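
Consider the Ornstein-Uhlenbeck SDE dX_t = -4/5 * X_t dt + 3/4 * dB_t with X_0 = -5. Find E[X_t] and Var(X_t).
E[X_t] = -5*exp(-4*t/5); Var(X_t) = 45/128 - 45*exp(-8*t/5)/128

The OU SDE dX = -theta X dt + sigma dB admits the integrating factor exp(theta t): d(exp(theta t) X_t) = sigma exp(theta t) dB_t. Integrating from 0 to t:
  X_t = x_0 * exp(-theta t) + sigma * int_0^t exp(-theta (t-s)) dB_s.
The Itô integral has mean 0 and (by the Itô isometry) variance sigma^2 * int_0^t exp(-2 theta (t - s)) ds = sigma^2 * (1 - exp(-2 theta t)) / (2 theta).
With theta = 4/5, sigma = 3/4, x_0 = -5:
  E[X_t] = -5 * exp(-4/5 t) = -5*exp(-4*t/5)
  Var(X_t) = (3/4)^2 * (1 - exp(-2*4/5 t)) / (2 * 4/5) = 45/128 - 45*exp(-8*t/5)/128.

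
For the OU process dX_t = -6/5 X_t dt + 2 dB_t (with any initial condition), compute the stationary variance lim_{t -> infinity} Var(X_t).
lim Var(X_t) = 5/3

The OU SDE dX = -theta X dt + sigma dB admits the integrating factor exp(theta t): d(exp(theta t) X_t) = sigma exp(theta t) dB_t. Integrating from 0 to t gives X_t = x_0 * exp(-theta t) + sigma * int_0^t exp(-theta (t-s)) dB_s for any initial x_0. The Itô integral has variance (by the Itô isometry) sigma^2 * int_0^t exp(-2 theta (t - s)) ds = sigma^2 * (1 - exp(-2 theta t)) / (2 theta), independent of x_0.
With theta = 6/5, sigma = 2:
  Var(X_t) = (2)^2 * (1 - exp(-2*6/5 t)) / (2 * 6/5) = 5/3 - 5*exp(-12*t/5)/3.
As t -> infinity, exp(-2*6/5 t) -> 0, so the stationary variance is sigma^2 / (2 theta) = 5/3.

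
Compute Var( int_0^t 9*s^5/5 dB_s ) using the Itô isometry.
Var = 81*t^11/275

The Itô integral of a deterministic integrand f(s) has mean 0 because each increment f(s) * (B_{s+ds} - B_s) has mean 0. By the Itô isometry:
  Var( int_0^t f(s) dB_s ) = E[ (int_0^t f(s) dB_s)^2 ] = int_0^t f(s)^2 ds.
Here f(s) = 9*s^5/5, so f(s)^2 = 81*s^10/25. Integrate:
  int_0^t (81*s^10/25) ds = 81*t^11/275.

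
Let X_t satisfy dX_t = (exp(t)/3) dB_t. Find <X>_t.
<X>_t = exp(2*t)/18 - 1/18

For an Itô process dX_t = a(t) dt + b(t) dB_t, the quadratic variation is <X>_t = int_0^t b(s)^2 ds (the drift term does not contribute). Here b(s) = exp(s)/3, so
  b(s)^2 = exp(2*s)/9.
Integrating from 0 to t:
  <X>_t = int_0^t (exp(2*s)/9) ds = exp(2*t)/18 - 1/18.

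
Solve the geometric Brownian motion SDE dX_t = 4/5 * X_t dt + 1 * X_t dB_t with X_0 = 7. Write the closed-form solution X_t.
X_t = 7 * exp((3/10) * t + (1) * B_t)

For GBM dX = mu X dt + sigma X dB with X_0 = x_0, apply Itô to Y = log X: dY = (mu - sigma^2/2) dt + sigma dB, so Y_t = log(x_0) + (mu - sigma^2/2) t + sigma B_t and hence X_t = x_0 * exp((mu - sigma^2/2) t + sigma B_t).
With mu = 4/5, sigma = 1, x_0 = 7, this gives:
  X_t = 7 * exp((3/10) * t + (1) * B_t).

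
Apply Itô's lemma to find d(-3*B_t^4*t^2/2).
d(-3*B_t^4*t^2/2) = (3*B_t^2*t*(-B_t^2 - 3*t)) dt + (-6*B_t^3*t^2) dB_t

Itô's formula for f(t, x): d f(t, B_t) = (f_t + (1/2) f_xx) dt + f_x dB_t. Compute partials of f(t, x) = -3*t^2*x^4/2:
  f_t(t,x)  = -3*t*x^4
  f_x(t,x)  = -6*t^2*x^3
  f_xx(t,x) = -18*t^2*x^2
Assemble drift = f_t + (1/2) f_xx = 3*t*x^2*(-3*t - x^2) and diffusion = f_x = -6*t^2*x^3. Substituting x = B_t:
  d(-3*B_t^4*t^2/2) = (3*B_t^2*t*(-B_t^2 - 3*t)) dt + (-6*B_t^3*t^2) dB_t.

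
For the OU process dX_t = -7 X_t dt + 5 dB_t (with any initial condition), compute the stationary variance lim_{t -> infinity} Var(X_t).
lim Var(X_t) = 25/14

The OU SDE dX = -theta X dt + sigma dB admits the integrating factor exp(theta t): d(exp(theta t) X_t) = sigma exp(theta t) dB_t. Integrating from 0 to t gives X_t = x_0 * exp(-theta t) + sigma * int_0^t exp(-theta (t-s)) dB_s for any initial x_0. The Itô integral has variance (by the Itô isometry) sigma^2 * int_0^t exp(-2 theta (t - s)) ds = sigma^2 * (1 - exp(-2 theta t)) / (2 theta), independent of x_0.
With theta = 7, sigma = 5:
  Var(X_t) = (5)^2 * (1 - exp(-2*7 t)) / (2 * 7) = 25/14 - 25*exp(-14*t)/14.
As t -> infinity, exp(-2*7 t) -> 0, so the stationary variance is sigma^2 / (2 theta) = 25/14.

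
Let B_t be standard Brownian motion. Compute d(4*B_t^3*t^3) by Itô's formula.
d(4*B_t^3*t^3) = (12*B_t*t^2*(B_t^2 + t)) dt + (12*B_t^2*t^3) dB_t

Itô's formula for f(t, x): d f(t, B_t) = (f_t + (1/2) f_xx) dt + f_x dB_t. Compute partials of f(t, x) = 4*t^3*x^3:
  f_t(t,x)  = 12*t^2*x^3
  f_x(t,x)  = 12*t^3*x^2
  f_xx(t,x) = 24*t^3*x
Assemble drift = f_t + (1/2) f_xx = 12*t^2*x*(t + x^2) and diffusion = f_x = 12*t^3*x^2. Substituting x = B_t:
  d(4*B_t^3*t^3) = (12*B_t*t^2*(B_t^2 + t)) dt + (12*B_t^2*t^3) dB_t.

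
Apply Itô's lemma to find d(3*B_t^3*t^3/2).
d(3*B_t^3*t^3/2) = (9*B_t*t^2*(B_t^2 + t)/2) dt + (9*B_t^2*t^3/2) dB_t

Itô's formula for f(t, x): d f(t, B_t) = (f_t + (1/2) f_xx) dt + f_x dB_t. Compute partials of f(t, x) = 3*t^3*x^3/2:
  f_t(t,x)  = 9*t^2*x^3/2
  f_x(t,x)  = 9*t^3*x^2/2
  f_xx(t,x) = 9*t^3*x
Assemble drift = f_t + (1/2) f_xx = 9*t^2*x*(t + x^2)/2 and diffusion = f_x = 9*t^3*x^2/2. Substituting x = B_t:
  d(3*B_t^3*t^3/2) = (9*B_t*t^2*(B_t^2 + t)/2) dt + (9*B_t^2*t^3/2) dB_t.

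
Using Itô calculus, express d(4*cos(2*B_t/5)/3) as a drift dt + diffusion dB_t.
d(4*cos(2*B_t/5)/3) = (-8*cos(2*B_t/5)/75) dt + (-8*sin(2*B_t/5)/15) dB_t

Itô's formula for f(B_t) gives d f(B_t) = f'(B_t) dB_t + (1/2) f''(B_t) dt. Compute derivatives of f(x) = 4*cos(2*x/5)/3:
  f'(x)  = -8*sin(2*x/5)/15
  f''(x) = -16*cos(2*x/5)/75
Substitute x = B_t and multiply the f'' term by 1/2:
  drift     = (1/2) * (-16*cos(2*x/5)/75) evaluated at B_t = -8*cos(2*B_t/5)/75
  diffusion = (-8*sin(2*x/5)/15) evaluated at B_t = -8*sin(2*B_t/5)/15
Therefore d(4*cos(2*B_t/5)/3) = (-8*cos(2*B_t/5)/75) dt + (-8*sin(2*B_t/5)/15) dB_t.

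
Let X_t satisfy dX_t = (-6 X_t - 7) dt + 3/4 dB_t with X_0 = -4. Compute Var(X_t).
Var(X_t) = 3/64 - 3*exp(-12*t)/64

The variance V(t) = Var(X_t) satisfies V'(t) = 2 a V(t) + c^2 with V(0) = 0 (drift coefficient is linear in X, diffusion is constant). With a = -6, c = 3/4, the solution is
  V(t) = (c^2 / (2 a)) * (exp(2 a t) - 1)
       = ((3/4)^2 / (2*(-6))) * (exp((-12) t) - 1)
       = 3/64 - 3*exp(-12*t)/64.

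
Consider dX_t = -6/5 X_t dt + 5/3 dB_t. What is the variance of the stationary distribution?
lim Var(X_t) = 125/108

The OU SDE dX = -theta X dt + sigma dB admits the integrating factor exp(theta t): d(exp(theta t) X_t) = sigma exp(theta t) dB_t. Integrating from 0 to t gives X_t = x_0 * exp(-theta t) + sigma * int_0^t exp(-theta (t-s)) dB_s for any initial x_0. The Itô integral has variance (by the Itô isometry) sigma^2 * int_0^t exp(-2 theta (t - s)) ds = sigma^2 * (1 - exp(-2 theta t)) / (2 theta), independent of x_0.
With theta = 6/5, sigma = 5/3:
  Var(X_t) = (5/3)^2 * (1 - exp(-2*6/5 t)) / (2 * 6/5) = 125/108 - 125*exp(-12*t/5)/108.
As t -> infinity, exp(-2*6/5 t) -> 0, so the stationary variance is sigma^2 / (2 theta) = 125/108.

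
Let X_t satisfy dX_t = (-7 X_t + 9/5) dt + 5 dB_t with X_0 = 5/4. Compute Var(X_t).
Var(X_t) = 25/14 - 25*exp(-14*t)/14

The variance V(t) = Var(X_t) satisfies V'(t) = 2 a V(t) + c^2 with V(0) = 0 (drift coefficient is linear in X, diffusion is constant). With a = -7, c = 5, the solution is
  V(t) = (c^2 / (2 a)) * (exp(2 a t) - 1)
       = (5^2 / (2*(-7))) * (exp((-14) t) - 1)
       = 25/14 - 25*exp(-14*t)/14.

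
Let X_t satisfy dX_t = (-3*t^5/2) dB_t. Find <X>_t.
<X>_t = 9*t^11/44

For an Itô process dX_t = a(t) dt + b(t) dB_t, the quadratic variation is <X>_t = int_0^t b(s)^2 ds (the drift term does not contribute). Here b(s) = -3*s^5/2, so
  b(s)^2 = 9*s^10/4.
Integrating from 0 to t:
  <X>_t = int_0^t (9*s^10/4) ds = 9*t^11/44.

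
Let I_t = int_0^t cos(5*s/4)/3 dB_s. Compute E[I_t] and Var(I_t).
E[I_t] = 0; Var(I_t) = t/18 + sin(5*t/2)/45

The Itô integral of a deterministic integrand f(s) has mean 0 because each increment f(s) * (B_{s+ds} - B_s) has mean 0. By the Itô isometry:
  Var( int_0^t f(s) dB_s ) = E[ (int_0^t f(s) dB_s)^2 ] = int_0^t f(s)^2 ds.
Here f(s) = cos(5*s/4)/3, so f(s)^2 = cos(5*s/4)^2/9. Integrate:
  int_0^t (cos(5*s/4)^2/9) ds = t/18 + sin(5*t/2)/45.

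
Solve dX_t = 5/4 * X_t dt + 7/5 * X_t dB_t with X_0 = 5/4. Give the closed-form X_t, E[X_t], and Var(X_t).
X_t = 5/4 * exp((27/100) t + (7/5) B_t); E[X_t] = 5*exp(5*t/4)/4; Var(X_t) = 25*(exp(49*t/25) - 1)*exp(5*t/2)/16

For GBM dX = mu X dt + sigma X dB with X_0 = x_0, apply Itô to Y = log X: dY = (mu - sigma^2/2) dt + sigma dB, so Y_t = log(x_0) + (mu - sigma^2/2) t + sigma B_t and hence X_t = x_0 * exp((mu - sigma^2/2) t + sigma B_t).
With mu = 5/4, sigma = 7/5, x_0 = 5/4, this gives:
  X_t = 5/4 * exp((27/100) * t + (7/5) * B_t).
Since sigma*B_t ~ Normal(0, sigma^2 t), E[exp(sigma*B_t)] = exp(sigma^2 t / 2); so E[X_t] = x_0 * exp((mu - sigma^2/2) t) * exp(sigma^2 t / 2) = x_0 * exp(mu t) = 5*exp(5*t/4)/4.
Var(X_t) = E[X_t^2] - (E[X_t])^2 = x_0^2 * exp(2 mu t) * (exp(sigma^2 t) - 1) = 25*(exp(49*t/25) - 1)*exp(5*t/2)/16.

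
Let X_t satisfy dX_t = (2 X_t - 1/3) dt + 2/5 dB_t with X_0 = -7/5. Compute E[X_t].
E[X_t] = 1/6 - 47*exp(2*t)/30

Taking expectations and using E[dB_t] = 0, the mean m(t) = E[X_t] satisfies the ODE m'(t) = a m(t) + b with m(0) = x_0. With a = 2, b = -1/3, x_0 = -7/5, the solution is
  m(t) = x_0 * exp(a t) + (b/a) * (exp(a t) - 1)
       = (-7/5) * exp(2 t) + ((-1/3)/2) * (exp(2 t) - 1)
       = 1/6 - 47*exp(2*t)/30.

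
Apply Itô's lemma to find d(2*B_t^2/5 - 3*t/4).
d(2*B_t^2/5 - 3*t/4) = (-7/20) dt + (4*B_t/5) dB_t

Itô's formula for f(t, x): d f(t, B_t) = (f_t + (1/2) f_xx) dt + f_x dB_t. Compute partials of f(t, x) = -3*t/4 + 2*x^2/5:
  f_t(t,x)  = -3/4
  f_x(t,x)  = 4*x/5
  f_xx(t,x) = 4/5
Assemble drift = f_t + (1/2) f_xx = -7/20 and diffusion = f_x = 4*x/5. Substituting x = B_t:
  d(2*B_t^2/5 - 3*t/4) = (-7/20) dt + (4*B_t/5) dB_t.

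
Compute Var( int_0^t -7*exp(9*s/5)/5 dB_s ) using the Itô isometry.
Var = 49*exp(18*t/5)/90 - 49/90

The Itô integral of a deterministic integrand f(s) has mean 0 because each increment f(s) * (B_{s+ds} - B_s) has mean 0. By the Itô isometry:
  Var( int_0^t f(s) dB_s ) = E[ (int_0^t f(s) dB_s)^2 ] = int_0^t f(s)^2 ds.
Here f(s) = -7*exp(9*s/5)/5, so f(s)^2 = 49*exp(18*s/5)/25. Integrate:
  int_0^t (49*exp(18*s/5)/25) ds = 49*exp(18*t/5)/90 - 49/90.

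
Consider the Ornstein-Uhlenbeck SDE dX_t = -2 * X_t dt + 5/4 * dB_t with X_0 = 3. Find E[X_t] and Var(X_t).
E[X_t] = 3*exp(-2*t); Var(X_t) = 25/64 - 25*exp(-4*t)/64

The OU SDE dX = -theta X dt + sigma dB admits the integrating factor exp(theta t): d(exp(theta t) X_t) = sigma exp(theta t) dB_t. Integrating from 0 to t:
  X_t = x_0 * exp(-theta t) + sigma * int_0^t exp(-theta (t-s)) dB_s.
The Itô integral has mean 0 and (by the Itô isometry) variance sigma^2 * int_0^t exp(-2 theta (t - s)) ds = sigma^2 * (1 - exp(-2 theta t)) / (2 theta).
With theta = 2, sigma = 5/4, x_0 = 3:
  E[X_t] = 3 * exp(-2 t) = 3*exp(-2*t)
  Var(X_t) = (5/4)^2 * (1 - exp(-2*2 t)) / (2 * 2) = 25/64 - 25*exp(-4*t)/64.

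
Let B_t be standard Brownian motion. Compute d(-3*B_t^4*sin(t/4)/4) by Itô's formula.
d(-3*B_t^4*sin(t/4)/4) = (-3*B_t^2*(B_t^2*cos(t/4) + 24*sin(t/4))/16) dt + (-3*B_t^3*sin(t/4)) dB_t

Itô's formula for f(t, x): d f(t, B_t) = (f_t + (1/2) f_xx) dt + f_x dB_t. Compute partials of f(t, x) = -3*x^4*sin(t/4)/4:
  f_t(t,x)  = -3*x^4*cos(t/4)/16
  f_x(t,x)  = -3*x^3*sin(t/4)
  f_xx(t,x) = -9*x^2*sin(t/4)
Assemble drift = f_t + (1/2) f_xx = -3*x^2*(x^2*cos(t/4) + 24*sin(t/4))/16 and diffusion = f_x = -3*x^3*sin(t/4). Substituting x = B_t:
  d(-3*B_t^4*sin(t/4)/4) = (-3*B_t^2*(B_t^2*cos(t/4) + 24*sin(t/4))/16) dt + (-3*B_t^3*sin(t/4)) dB_t.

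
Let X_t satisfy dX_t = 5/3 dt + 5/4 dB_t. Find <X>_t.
<X>_t = 25*t/16

For an Itô process dX_t = a(t) dt + b(t) dB_t, the quadratic variation is <X>_t = int_0^t b(s)^2 ds (the drift term does not contribute). Here b(s) = 5/4, so
  b(s)^2 = 25/16.
Integrating from 0 to t:
  <X>_t = int_0^t (25/16) ds = 25*t/16.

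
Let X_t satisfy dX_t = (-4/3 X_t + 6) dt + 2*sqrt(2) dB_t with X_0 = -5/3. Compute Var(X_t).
Var(X_t) = 3 - 3*exp(-8*t/3)

The variance V(t) = Var(X_t) satisfies V'(t) = 2 a V(t) + c^2 with V(0) = 0 (drift coefficient is linear in X, diffusion is constant). With a = -4/3, c = 2*sqrt(2), the solution is
  V(t) = (c^2 / (2 a)) * (exp(2 a t) - 1)
       = ((2*sqrt(2))^2 / (2*(-4/3))) * (exp((-8/3) t) - 1)
       = 3 - 3*exp(-8*t/3).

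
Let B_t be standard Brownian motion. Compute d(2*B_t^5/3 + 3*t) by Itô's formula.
d(2*B_t^5/3 + 3*t) = (20*B_t^3/3 + 3) dt + (10*B_t^4/3) dB_t

Itô's formula for f(t, x): d f(t, B_t) = (f_t + (1/2) f_xx) dt + f_x dB_t. Compute partials of f(t, x) = 3*t + 2*x^5/3:
  f_t(t,x)  = 3
  f_x(t,x)  = 10*x^4/3
  f_xx(t,x) = 40*x^3/3
Assemble drift = f_t + (1/2) f_xx = 20*x^3/3 + 3 and diffusion = f_x = 10*x^4/3. Substituting x = B_t:
  d(2*B_t^5/3 + 3*t) = (20*B_t^3/3 + 3) dt + (10*B_t^4/3) dB_t.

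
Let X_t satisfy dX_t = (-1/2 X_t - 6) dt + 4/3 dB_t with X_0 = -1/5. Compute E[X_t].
E[X_t] = -12 + 59*exp(-t/2)/5

Taking expectations and using E[dB_t] = 0, the mean m(t) = E[X_t] satisfies the ODE m'(t) = a m(t) + b with m(0) = x_0. With a = -1/2, b = -6, x_0 = -1/5, the solution is
  m(t) = x_0 * exp(a t) + (b/a) * (exp(a t) - 1)
       = (-1/5) * exp((-1/2) t) + ((-6)/(-1/2)) * (exp((-1/2) t) - 1)
       = -12 + 59*exp(-t/2)/5.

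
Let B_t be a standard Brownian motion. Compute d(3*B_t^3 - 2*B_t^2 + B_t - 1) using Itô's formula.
d(3*B_t^3 - 2*B_t^2 + B_t - 1) = (9*B_t - 2) dt + (9*B_t^2 - 4*B_t + 1) dB_t

Itô's formula for f(B_t) gives d f(B_t) = f'(B_t) dB_t + (1/2) f''(B_t) dt. Compute derivatives of f(x) = 3*x^3 - 2*x^2 + x - 1:
  f'(x)  = 9*x^2 - 4*x + 1
  f''(x) = 18*x - 4
Substitute x = B_t and multiply the f'' term by 1/2:
  drift     = (1/2) * (18*x - 4) evaluated at B_t = 9*B_t - 2
  diffusion = (9*x^2 - 4*x + 1) evaluated at B_t = 9*B_t^2 - 4*B_t + 1
Therefore d(3*B_t^3 - 2*B_t^2 + B_t - 1) = (9*B_t - 2) dt + (9*B_t^2 - 4*B_t + 1) dB_t.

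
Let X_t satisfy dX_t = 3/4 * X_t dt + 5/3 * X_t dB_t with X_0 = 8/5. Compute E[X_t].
E[X_t] = 8*exp(3*t/4)/5

For GBM dX = mu X dt + sigma X dB with X_0 = x_0, apply Itô to Y = log X: dY = (mu - sigma^2/2) dt + sigma dB, so Y_t = log(x_0) + (mu - sigma^2/2) t + sigma B_t and hence X_t = x_0 * exp((mu - sigma^2/2) t + sigma B_t).
With mu = 3/4, sigma = 5/3, x_0 = 8/5, this gives:
  X_t = 8/5 * exp((-23/36) * t + (5/3) * B_t).
Since sigma*B_t ~ Normal(0, sigma^2 t), E[exp(sigma*B_t)] = exp(sigma^2 t / 2); so E[X_t] = x_0 * exp((mu - sigma^2/2) t) * exp(sigma^2 t / 2) = x_0 * exp(mu t) = 8*exp(3*t/4)/5.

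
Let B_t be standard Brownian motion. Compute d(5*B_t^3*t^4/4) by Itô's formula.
d(5*B_t^3*t^4/4) = (5*B_t*t^3*(4*B_t^2 + 3*t)/4) dt + (15*B_t^2*t^4/4) dB_t

Itô's formula for f(t, x): d f(t, B_t) = (f_t + (1/2) f_xx) dt + f_x dB_t. Compute partials of f(t, x) = 5*t^4*x^3/4:
  f_t(t,x)  = 5*t^3*x^3
  f_x(t,x)  = 15*t^4*x^2/4
  f_xx(t,x) = 15*t^4*x/2
Assemble drift = f_t + (1/2) f_xx = 5*t^3*x*(3*t + 4*x^2)/4 and diffusion = f_x = 15*t^4*x^2/4. Substituting x = B_t:
  d(5*B_t^3*t^4/4) = (5*B_t*t^3*(4*B_t^2 + 3*t)/4) dt + (15*B_t^2*t^4/4) dB_t.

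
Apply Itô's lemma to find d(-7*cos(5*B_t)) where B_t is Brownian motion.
d(-7*cos(5*B_t)) = (175*cos(5*B_t)/2) dt + (35*sin(5*B_t)) dB_t

Itô's formula for f(B_t) gives d f(B_t) = f'(B_t) dB_t + (1/2) f''(B_t) dt. Compute derivatives of f(x) = -7*cos(5*x):
  f'(x)  = 35*sin(5*x)
  f''(x) = 175*cos(5*x)
Substitute x = B_t and multiply the f'' term by 1/2:
  drift     = (1/2) * (175*cos(5*x)) evaluated at B_t = 175*cos(5*B_t)/2
  diffusion = (35*sin(5*x)) evaluated at B_t = 35*sin(5*B_t)
Therefore d(-7*cos(5*B_t)) = (175*cos(5*B_t)/2) dt + (35*sin(5*B_t)) dB_t.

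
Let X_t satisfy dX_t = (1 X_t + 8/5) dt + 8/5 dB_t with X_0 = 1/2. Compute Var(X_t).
Var(X_t) = 32*exp(2*t)/25 - 32/25

The variance V(t) = Var(X_t) satisfies V'(t) = 2 a V(t) + c^2 with V(0) = 0 (drift coefficient is linear in X, diffusion is constant). With a = 1, c = 8/5, the solution is
  V(t) = (c^2 / (2 a)) * (exp(2 a t) - 1)
       = ((8/5)^2 / (2*1)) * (exp(2 t) - 1)
       = 32*exp(2*t)/25 - 32/25.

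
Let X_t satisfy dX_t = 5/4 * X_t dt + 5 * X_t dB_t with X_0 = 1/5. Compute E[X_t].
E[X_t] = exp(5*t/4)/5

For GBM dX = mu X dt + sigma X dB with X_0 = x_0, apply Itô to Y = log X: dY = (mu - sigma^2/2) dt + sigma dB, so Y_t = log(x_0) + (mu - sigma^2/2) t + sigma B_t and hence X_t = x_0 * exp((mu - sigma^2/2) t + sigma B_t).
With mu = 5/4, sigma = 5, x_0 = 1/5, this gives:
  X_t = 1/5 * exp((-45/4) * t + (5) * B_t).
Since sigma*B_t ~ Normal(0, sigma^2 t), E[exp(sigma*B_t)] = exp(sigma^2 t / 2); so E[X_t] = x_0 * exp((mu - sigma^2/2) t) * exp(sigma^2 t / 2) = x_0 * exp(mu t) = exp(5*t/4)/5.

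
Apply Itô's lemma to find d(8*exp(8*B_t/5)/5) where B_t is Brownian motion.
d(8*exp(8*B_t/5)/5) = (256*exp(8*B_t/5)/125) dt + (64*exp(8*B_t/5)/25) dB_t

Itô's formula for f(B_t) gives d f(B_t) = f'(B_t) dB_t + (1/2) f''(B_t) dt. Compute derivatives of f(x) = 8*exp(8*x/5)/5:
  f'(x)  = 64*exp(8*x/5)/25
  f''(x) = 512*exp(8*x/5)/125
Substitute x = B_t and multiply the f'' term by 1/2:
  drift     = (1/2) * (512*exp(8*x/5)/125) evaluated at B_t = 256*exp(8*B_t/5)/125
  diffusion = (64*exp(8*x/5)/25) evaluated at B_t = 64*exp(8*B_t/5)/25
Therefore d(8*exp(8*B_t/5)/5) = (256*exp(8*B_t/5)/125) dt + (64*exp(8*B_t/5)/25) dB_t.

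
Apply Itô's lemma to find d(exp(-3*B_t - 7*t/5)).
d(exp(-3*B_t - 7*t/5)) = (31*exp(-3*B_t - 7*t/5)/10) dt + (-3*exp(-3*B_t - 7*t/5)) dB_t

Itô's formula for f(t, x): d f(t, B_t) = (f_t + (1/2) f_xx) dt + f_x dB_t. Compute partials of f(t, x) = exp(-7*t/5 - 3*x):
  f_t(t,x)  = -7*exp(-7*t/5 - 3*x)/5
  f_x(t,x)  = -3*exp(-7*t/5 - 3*x)
  f_xx(t,x) = 9*exp(-7*t/5 - 3*x)
Assemble drift = f_t + (1/2) f_xx = 31*exp(-7*t/5 - 3*x)/10 and diffusion = f_x = -3*exp(-7*t/5 - 3*x). Substituting x = B_t:
  d(exp(-3*B_t - 7*t/5)) = (31*exp(-3*B_t - 7*t/5)/10) dt + (-3*exp(-3*B_t - 7*t/5)) dB_t.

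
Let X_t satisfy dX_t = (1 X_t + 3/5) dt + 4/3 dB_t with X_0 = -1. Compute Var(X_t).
Var(X_t) = 8*exp(2*t)/9 - 8/9

The variance V(t) = Var(X_t) satisfies V'(t) = 2 a V(t) + c^2 with V(0) = 0 (drift coefficient is linear in X, diffusion is constant). With a = 1, c = 4/3, the solution is
  V(t) = (c^2 / (2 a)) * (exp(2 a t) - 1)
       = ((4/3)^2 / (2*1)) * (exp(2 t) - 1)
       = 8*exp(2*t)/9 - 8/9.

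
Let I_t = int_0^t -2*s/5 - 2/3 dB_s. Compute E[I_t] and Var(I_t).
E[I_t] = 0; Var(I_t) = 4*t*(3*t^2 + 15*t + 25)/225

The Itô integral of a deterministic integrand f(s) has mean 0 because each increment f(s) * (B_{s+ds} - B_s) has mean 0. By the Itô isometry:
  Var( int_0^t f(s) dB_s ) = E[ (int_0^t f(s) dB_s)^2 ] = int_0^t f(s)^2 ds.
Here f(s) = -2*s/5 - 2/3, so f(s)^2 = 4*(3*s + 5)^2/225. Integrate:
  int_0^t (4*(3*s + 5)^2/225) ds = 4*t*(3*t^2 + 15*t + 25)/225.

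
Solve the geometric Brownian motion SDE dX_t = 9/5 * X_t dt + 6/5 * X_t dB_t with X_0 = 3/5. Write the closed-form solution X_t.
X_t = 3/5 * exp((27/25) * t + (6/5) * B_t)

For GBM dX = mu X dt + sigma X dB with X_0 = x_0, apply Itô to Y = log X: dY = (mu - sigma^2/2) dt + sigma dB, so Y_t = log(x_0) + (mu - sigma^2/2) t + sigma B_t and hence X_t = x_0 * exp((mu - sigma^2/2) t + sigma B_t).
With mu = 9/5, sigma = 6/5, x_0 = 3/5, this gives:
  X_t = 3/5 * exp((27/25) * t + (6/5) * B_t).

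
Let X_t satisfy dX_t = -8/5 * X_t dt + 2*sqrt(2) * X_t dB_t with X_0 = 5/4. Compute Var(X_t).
Var(X_t) = (25*exp(8*t) - 25)*exp(-16*t/5)/16

For GBM dX = mu X dt + sigma X dB with X_0 = x_0, apply Itô to Y = log X: dY = (mu - sigma^2/2) dt + sigma dB, so Y_t = log(x_0) + (mu - sigma^2/2) t + sigma B_t and hence X_t = x_0 * exp((mu - sigma^2/2) t + sigma B_t).
With mu = -8/5, sigma = 2*sqrt(2), x_0 = 5/4, this gives:
  X_t = 5/4 * exp((-28/5) * t + (2*sqrt(2)) * B_t).
Since sigma*B_t ~ Normal(0, sigma^2 t), E[exp(sigma*B_t)] = exp(sigma^2 t / 2); so E[X_t] = x_0 * exp((mu - sigma^2/2) t) * exp(sigma^2 t / 2) = x_0 * exp(mu t) = 5*exp(-8*t/5)/4.
Var(X_t) = E[X_t^2] - (E[X_t])^2 = x_0^2 * exp(2 mu t) * (exp(sigma^2 t) - 1) = (25*exp(8*t) - 25)*exp(-16*t/5)/16.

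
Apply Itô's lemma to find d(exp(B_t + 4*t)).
d(exp(B_t + 4*t)) = (9*exp(B_t + 4*t)/2) dt + (exp(B_t + 4*t)) dB_t

Itô's formula for f(t, x): d f(t, B_t) = (f_t + (1/2) f_xx) dt + f_x dB_t. Compute partials of f(t, x) = exp(4*t + x):
  f_t(t,x)  = 4*exp(4*t + x)
  f_x(t,x)  = exp(4*t + x)
  f_xx(t,x) = exp(4*t + x)
Assemble drift = f_t + (1/2) f_xx = 9*exp(4*t + x)/2 and diffusion = f_x = exp(4*t + x). Substituting x = B_t:
  d(exp(B_t + 4*t)) = (9*exp(B_t + 4*t)/2) dt + (exp(B_t + 4*t)) dB_t.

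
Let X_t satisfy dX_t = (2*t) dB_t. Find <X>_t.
<X>_t = 4*t^3/3

For an Itô process dX_t = a(t) dt + b(t) dB_t, the quadratic variation is <X>_t = int_0^t b(s)^2 ds (the drift term does not contribute). Here b(s) = 2*s, so
  b(s)^2 = 4*s^2.
Integrating from 0 to t:
  <X>_t = int_0^t (4*s^2) ds = 4*t^3/3.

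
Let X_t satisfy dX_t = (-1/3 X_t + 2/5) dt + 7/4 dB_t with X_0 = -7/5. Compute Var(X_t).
Var(X_t) = 147/32 - 147*exp(-2*t/3)/32

The variance V(t) = Var(X_t) satisfies V'(t) = 2 a V(t) + c^2 with V(0) = 0 (drift coefficient is linear in X, diffusion is constant). With a = -1/3, c = 7/4, the solution is
  V(t) = (c^2 / (2 a)) * (exp(2 a t) - 1)
       = ((7/4)^2 / (2*(-1/3))) * (exp((-2/3) t) - 1)
       = 147/32 - 147*exp(-2*t/3)/32.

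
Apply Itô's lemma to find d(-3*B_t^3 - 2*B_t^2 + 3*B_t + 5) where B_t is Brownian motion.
d(-3*B_t^3 - 2*B_t^2 + 3*B_t + 5) = (-9*B_t - 2) dt + (-9*B_t^2 - 4*B_t + 3) dB_t

Itô's formula for f(B_t) gives d f(B_t) = f'(B_t) dB_t + (1/2) f''(B_t) dt. Compute derivatives of f(x) = -3*x^3 - 2*x^2 + 3*x + 5:
  f'(x)  = -9*x^2 - 4*x + 3
  f''(x) = -18*x - 4
Substitute x = B_t and multiply the f'' term by 1/2:
  drift     = (1/2) * (-18*x - 4) evaluated at B_t = -9*B_t - 2
  diffusion = (-9*x^2 - 4*x + 3) evaluated at B_t = -9*B_t^2 - 4*B_t + 3
Therefore d(-3*B_t^3 - 2*B_t^2 + 3*B_t + 5) = (-9*B_t - 2) dt + (-9*B_t^2 - 4*B_t + 3) dB_t.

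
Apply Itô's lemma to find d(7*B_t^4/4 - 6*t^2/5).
d(7*B_t^4/4 - 6*t^2/5) = (21*B_t^2/2 - 12*t/5) dt + (7*B_t^3) dB_t

Itô's formula for f(t, x): d f(t, B_t) = (f_t + (1/2) f_xx) dt + f_x dB_t. Compute partials of f(t, x) = -6*t^2/5 + 7*x^4/4:
  f_t(t,x)  = -12*t/5
  f_x(t,x)  = 7*x^3
  f_xx(t,x) = 21*x^2
Assemble drift = f_t + (1/2) f_xx = -12*t/5 + 21*x^2/2 and diffusion = f_x = 7*x^3. Substituting x = B_t:
  d(7*B_t^4/4 - 6*t^2/5) = (21*B_t^2/2 - 12*t/5) dt + (7*B_t^3) dB_t.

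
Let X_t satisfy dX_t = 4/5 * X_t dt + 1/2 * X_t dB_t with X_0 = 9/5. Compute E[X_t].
E[X_t] = 9*exp(4*t/5)/5

For GBM dX = mu X dt + sigma X dB with X_0 = x_0, apply Itô to Y = log X: dY = (mu - sigma^2/2) dt + sigma dB, so Y_t = log(x_0) + (mu - sigma^2/2) t + sigma B_t and hence X_t = x_0 * exp((mu - sigma^2/2) t + sigma B_t).
With mu = 4/5, sigma = 1/2, x_0 = 9/5, this gives:
  X_t = 9/5 * exp((27/40) * t + (1/2) * B_t).
Since sigma*B_t ~ Normal(0, sigma^2 t), E[exp(sigma*B_t)] = exp(sigma^2 t / 2); so E[X_t] = x_0 * exp((mu - sigma^2/2) t) * exp(sigma^2 t / 2) = x_0 * exp(mu t) = 9*exp(4*t/5)/5.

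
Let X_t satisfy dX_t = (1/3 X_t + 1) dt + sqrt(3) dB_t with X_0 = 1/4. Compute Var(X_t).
Var(X_t) = 9*exp(2*t/3)/2 - 9/2

The variance V(t) = Var(X_t) satisfies V'(t) = 2 a V(t) + c^2 with V(0) = 0 (drift coefficient is linear in X, diffusion is constant). With a = 1/3, c = sqrt(3), the solution is
  V(t) = (c^2 / (2 a)) * (exp(2 a t) - 1)
       = (sqrt(3)^2 / (2*(1/3))) * (exp((2/3) t) - 1)
       = 9*exp(2*t/3)/2 - 9/2.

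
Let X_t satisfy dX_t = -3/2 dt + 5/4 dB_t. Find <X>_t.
<X>_t = 25*t/16

For an Itô process dX_t = a(t) dt + b(t) dB_t, the quadratic variation is <X>_t = int_0^t b(s)^2 ds (the drift term does not contribute). Here b(s) = 5/4, so
  b(s)^2 = 25/16.
Integrating from 0 to t:
  <X>_t = int_0^t (25/16) ds = 25*t/16.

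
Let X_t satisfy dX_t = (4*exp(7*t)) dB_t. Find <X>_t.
<X>_t = 8*exp(14*t)/7 - 8/7

For an Itô process dX_t = a(t) dt + b(t) dB_t, the quadratic variation is <X>_t = int_0^t b(s)^2 ds (the drift term does not contribute). Here b(s) = 4*exp(7*s), so
  b(s)^2 = 16*exp(14*s).
Integrating from 0 to t:
  <X>_t = int_0^t (16*exp(14*s)) ds = 8*exp(14*t)/7 - 8/7.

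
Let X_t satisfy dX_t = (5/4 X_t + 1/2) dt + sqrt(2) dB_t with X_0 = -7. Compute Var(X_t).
Var(X_t) = 4*exp(5*t/2)/5 - 4/5

The variance V(t) = Var(X_t) satisfies V'(t) = 2 a V(t) + c^2 with V(0) = 0 (drift coefficient is linear in X, diffusion is constant). With a = 5/4, c = sqrt(2), the solution is
  V(t) = (c^2 / (2 a)) * (exp(2 a t) - 1)
       = (sqrt(2)^2 / (2*(5/4))) * (exp((5/2) t) - 1)
       = 4*exp(5*t/2)/5 - 4/5.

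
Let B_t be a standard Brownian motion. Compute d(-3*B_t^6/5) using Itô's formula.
d(-3*B_t^6/5) = (-9*B_t^4) dt + (-18*B_t^5/5) dB_t

Itô's formula for f(B_t) gives d f(B_t) = f'(B_t) dB_t + (1/2) f''(B_t) dt. Compute derivatives of f(x) = -3*x^6/5:
  f'(x)  = -18*x^5/5
  f''(x) = -18*x^4
Substitute x = B_t and multiply the f'' term by 1/2:
  drift     = (1/2) * (-18*x^4) evaluated at B_t = -9*B_t^4
  diffusion = (-18*x^5/5) evaluated at B_t = -18*B_t^5/5
Therefore d(-3*B_t^6/5) = (-9*B_t^4) dt + (-18*B_t^5/5) dB_t.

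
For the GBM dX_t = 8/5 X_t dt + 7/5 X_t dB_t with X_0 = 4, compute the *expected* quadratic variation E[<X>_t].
E[<X>_t] = 784*exp(129*t/25)/129 - 784/129

<X>_t = int_0^t ((7/5) * X_s)^2 ds. Taking expectation inside the integral: E[<X>_t] = (7/5)^2 * int_0^t E[X_s^2] ds. For GBM, E[X_s^2] = x_0^2 * exp((2 mu + sigma^2) s). Integrating:
  E[<X>_t] = (7/5)^2 * 4^2 * (exp((2*(8/5) + (7/5)^2) t) - 1) / (2*(8/5) + (7/5)^2)
           = (7/5)^2 * 4^2 * (exp((129/25) t) - 1) / (129/25) = 784*exp(129*t/25)/129 - 784/129.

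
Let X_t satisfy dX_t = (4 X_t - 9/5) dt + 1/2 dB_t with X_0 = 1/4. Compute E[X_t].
E[X_t] = 9/20 - exp(4*t)/5

Taking expectations and using E[dB_t] = 0, the mean m(t) = E[X_t] satisfies the ODE m'(t) = a m(t) + b with m(0) = x_0. With a = 4, b = -9/5, x_0 = 1/4, the solution is
  m(t) = x_0 * exp(a t) + (b/a) * (exp(a t) - 1)
       = (1/4) * exp(4 t) + ((-9/5)/4) * (exp(4 t) - 1)
       = 9/20 - exp(4*t)/5.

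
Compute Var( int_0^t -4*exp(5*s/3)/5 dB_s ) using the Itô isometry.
Var = 24*exp(10*t/3)/125 - 24/125

The Itô integral of a deterministic integrand f(s) has mean 0 because each increment f(s) * (B_{s+ds} - B_s) has mean 0. By the Itô isometry:
  Var( int_0^t f(s) dB_s ) = E[ (int_0^t f(s) dB_s)^2 ] = int_0^t f(s)^2 ds.
Here f(s) = -4*exp(5*s/3)/5, so f(s)^2 = 16*exp(10*s/3)/25. Integrate:
  int_0^t (16*exp(10*s/3)/25) ds = 24*exp(10*t/3)/125 - 24/125.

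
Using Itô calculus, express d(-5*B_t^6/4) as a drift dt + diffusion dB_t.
d(-5*B_t^6/4) = (-75*B_t^4/4) dt + (-15*B_t^5/2) dB_t

Itô's formula for f(B_t) gives d f(B_t) = f'(B_t) dB_t + (1/2) f''(B_t) dt. Compute derivatives of f(x) = -5*x^6/4:
  f'(x)  = -15*x^5/2
  f''(x) = -75*x^4/2
Substitute x = B_t and multiply the f'' term by 1/2:
  drift     = (1/2) * (-75*x^4/2) evaluated at B_t = -75*B_t^4/4
  diffusion = (-15*x^5/2) evaluated at B_t = -15*B_t^5/2
Therefore d(-5*B_t^6/4) = (-75*B_t^4/4) dt + (-15*B_t^5/2) dB_t.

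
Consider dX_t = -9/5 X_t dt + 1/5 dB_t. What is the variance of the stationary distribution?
lim Var(X_t) = 1/90

The OU SDE dX = -theta X dt + sigma dB admits the integrating factor exp(theta t): d(exp(theta t) X_t) = sigma exp(theta t) dB_t. Integrating from 0 to t gives X_t = x_0 * exp(-theta t) + sigma * int_0^t exp(-theta (t-s)) dB_s for any initial x_0. The Itô integral has variance (by the Itô isometry) sigma^2 * int_0^t exp(-2 theta (t - s)) ds = sigma^2 * (1 - exp(-2 theta t)) / (2 theta), independent of x_0.
With theta = 9/5, sigma = 1/5:
  Var(X_t) = (1/5)^2 * (1 - exp(-2*9/5 t)) / (2 * 9/5) = 1/90 - exp(-18*t/5)/90.
As t -> infinity, exp(-2*9/5 t) -> 0, so the stationary variance is sigma^2 / (2 theta) = 1/90.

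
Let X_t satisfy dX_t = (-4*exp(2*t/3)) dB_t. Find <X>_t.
<X>_t = 12*exp(4*t/3) - 12

For an Itô process dX_t = a(t) dt + b(t) dB_t, the quadratic variation is <X>_t = int_0^t b(s)^2 ds (the drift term does not contribute). Here b(s) = -4*exp(2*s/3), so
  b(s)^2 = 16*exp(4*s/3).
Integrating from 0 to t:
  <X>_t = int_0^t (16*exp(4*s/3)) ds = 12*exp(4*t/3) - 12.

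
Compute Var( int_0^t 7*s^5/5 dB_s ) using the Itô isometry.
Var = 49*t^11/275

The Itô integral of a deterministic integrand f(s) has mean 0 because each increment f(s) * (B_{s+ds} - B_s) has mean 0. By the Itô isometry:
  Var( int_0^t f(s) dB_s ) = E[ (int_0^t f(s) dB_s)^2 ] = int_0^t f(s)^2 ds.
Here f(s) = 7*s^5/5, so f(s)^2 = 49*s^10/25. Integrate:
  int_0^t (49*s^10/25) ds = 49*t^11/275.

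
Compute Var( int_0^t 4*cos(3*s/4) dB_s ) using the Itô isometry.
Var = 8*t + 16*sin(3*t/2)/3

The Itô integral of a deterministic integrand f(s) has mean 0 because each increment f(s) * (B_{s+ds} - B_s) has mean 0. By the Itô isometry:
  Var( int_0^t f(s) dB_s ) = E[ (int_0^t f(s) dB_s)^2 ] = int_0^t f(s)^2 ds.
Here f(s) = 4*cos(3*s/4), so f(s)^2 = 16*cos(3*s/4)^2. Integrate:
  int_0^t (16*cos(3*s/4)^2) ds = 8*t + 16*sin(3*t/2)/3.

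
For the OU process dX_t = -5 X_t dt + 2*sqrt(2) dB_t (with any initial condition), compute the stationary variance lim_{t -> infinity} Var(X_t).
lim Var(X_t) = 4/5

The OU SDE dX = -theta X dt + sigma dB admits the integrating factor exp(theta t): d(exp(theta t) X_t) = sigma exp(theta t) dB_t. Integrating from 0 to t gives X_t = x_0 * exp(-theta t) + sigma * int_0^t exp(-theta (t-s)) dB_s for any initial x_0. The Itô integral has variance (by the Itô isometry) sigma^2 * int_0^t exp(-2 theta (t - s)) ds = sigma^2 * (1 - exp(-2 theta t)) / (2 theta), independent of x_0.
With theta = 5, sigma = 2*sqrt(2):
  Var(X_t) = (2*sqrt(2))^2 * (1 - exp(-2*5 t)) / (2 * 5) = 4/5 - 4*exp(-10*t)/5.
As t -> infinity, exp(-2*5 t) -> 0, so the stationary variance is sigma^2 / (2 theta) = 4/5.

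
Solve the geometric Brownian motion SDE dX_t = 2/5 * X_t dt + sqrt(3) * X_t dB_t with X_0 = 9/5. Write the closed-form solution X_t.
X_t = 9/5 * exp((-11/10) * t + (sqrt(3)) * B_t)

For GBM dX = mu X dt + sigma X dB with X_0 = x_0, apply Itô to Y = log X: dY = (mu - sigma^2/2) dt + sigma dB, so Y_t = log(x_0) + (mu - sigma^2/2) t + sigma B_t and hence X_t = x_0 * exp((mu - sigma^2/2) t + sigma B_t).
With mu = 2/5, sigma = sqrt(3), x_0 = 9/5, this gives:
  X_t = 9/5 * exp((-11/10) * t + (sqrt(3)) * B_t).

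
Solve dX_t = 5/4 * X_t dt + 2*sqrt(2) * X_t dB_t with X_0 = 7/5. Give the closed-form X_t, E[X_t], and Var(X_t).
X_t = 7/5 * exp((-11/4) t + (2*sqrt(2)) B_t); E[X_t] = 7*exp(5*t/4)/5; Var(X_t) = 49*(exp(8*t) - 1)*exp(5*t/2)/25

For GBM dX = mu X dt + sigma X dB with X_0 = x_0, apply Itô to Y = log X: dY = (mu - sigma^2/2) dt + sigma dB, so Y_t = log(x_0) + (mu - sigma^2/2) t + sigma B_t and hence X_t = x_0 * exp((mu - sigma^2/2) t + sigma B_t).
With mu = 5/4, sigma = 2*sqrt(2), x_0 = 7/5, this gives:
  X_t = 7/5 * exp((-11/4) * t + (2*sqrt(2)) * B_t).
Since sigma*B_t ~ Normal(0, sigma^2 t), E[exp(sigma*B_t)] = exp(sigma^2 t / 2); so E[X_t] = x_0 * exp((mu - sigma^2/2) t) * exp(sigma^2 t / 2) = x_0 * exp(mu t) = 7*exp(5*t/4)/5.
Var(X_t) = E[X_t^2] - (E[X_t])^2 = x_0^2 * exp(2 mu t) * (exp(sigma^2 t) - 1) = 49*(exp(8*t) - 1)*exp(5*t/2)/25.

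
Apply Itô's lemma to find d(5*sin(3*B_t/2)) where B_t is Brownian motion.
d(5*sin(3*B_t/2)) = (-45*sin(3*B_t/2)/8) dt + (15*cos(3*B_t/2)/2) dB_t

Itô's formula for f(B_t) gives d f(B_t) = f'(B_t) dB_t + (1/2) f''(B_t) dt. Compute derivatives of f(x) = 5*sin(3*x/2):
  f'(x)  = 15*cos(3*x/2)/2
  f''(x) = -45*sin(3*x/2)/4
Substitute x = B_t and multiply the f'' term by 1/2:
  drift     = (1/2) * (-45*sin(3*x/2)/4) evaluated at B_t = -45*sin(3*B_t/2)/8
  diffusion = (15*cos(3*x/2)/2) evaluated at B_t = 15*cos(3*B_t/2)/2
Therefore d(5*sin(3*B_t/2)) = (-45*sin(3*B_t/2)/8) dt + (15*cos(3*B_t/2)/2) dB_t.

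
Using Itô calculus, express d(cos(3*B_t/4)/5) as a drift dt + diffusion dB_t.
d(cos(3*B_t/4)/5) = (-9*cos(3*B_t/4)/160) dt + (-3*sin(3*B_t/4)/20) dB_t

Itô's formula for f(B_t) gives d f(B_t) = f'(B_t) dB_t + (1/2) f''(B_t) dt. Compute derivatives of f(x) = cos(3*x/4)/5:
  f'(x)  = -3*sin(3*x/4)/20
  f''(x) = -9*cos(3*x/4)/80
Substitute x = B_t and multiply the f'' term by 1/2:
  drift     = (1/2) * (-9*cos(3*x/4)/80) evaluated at B_t = -9*cos(3*B_t/4)/160
  diffusion = (-3*sin(3*x/4)/20) evaluated at B_t = -3*sin(3*B_t/4)/20
Therefore d(cos(3*B_t/4)/5) = (-9*cos(3*B_t/4)/160) dt + (-3*sin(3*B_t/4)/20) dB_t.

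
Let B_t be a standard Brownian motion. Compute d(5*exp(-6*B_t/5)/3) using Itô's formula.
d(5*exp(-6*B_t/5)/3) = (6*exp(-6*B_t/5)/5) dt + (-2*exp(-6*B_t/5)) dB_t

Itô's formula for f(B_t) gives d f(B_t) = f'(B_t) dB_t + (1/2) f''(B_t) dt. Compute derivatives of f(x) = 5*exp(-6*x/5)/3:
  f'(x)  = -2*exp(-6*x/5)
  f''(x) = 12*exp(-6*x/5)/5
Substitute x = B_t and multiply the f'' term by 1/2:
  drift     = (1/2) * (12*exp(-6*x/5)/5) evaluated at B_t = 6*exp(-6*B_t/5)/5
  diffusion = (-2*exp(-6*x/5)) evaluated at B_t = -2*exp(-6*B_t/5)
Therefore d(5*exp(-6*B_t/5)/3) = (6*exp(-6*B_t/5)/5) dt + (-2*exp(-6*B_t/5)) dB_t.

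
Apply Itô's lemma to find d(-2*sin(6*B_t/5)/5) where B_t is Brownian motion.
d(-2*sin(6*B_t/5)/5) = (36*sin(6*B_t/5)/125) dt + (-12*cos(6*B_t/5)/25) dB_t

Itô's formula for f(B_t) gives d f(B_t) = f'(B_t) dB_t + (1/2) f''(B_t) dt. Compute derivatives of f(x) = -2*sin(6*x/5)/5:
  f'(x)  = -12*cos(6*x/5)/25
  f''(x) = 72*sin(6*x/5)/125
Substitute x = B_t and multiply the f'' term by 1/2:
  drift     = (1/2) * (72*sin(6*x/5)/125) evaluated at B_t = 36*sin(6*B_t/5)/125
  diffusion = (-12*cos(6*x/5)/25) evaluated at B_t = -12*cos(6*B_t/5)/25
Therefore d(-2*sin(6*B_t/5)/5) = (36*sin(6*B_t/5)/125) dt + (-12*cos(6*B_t/5)/25) dB_t.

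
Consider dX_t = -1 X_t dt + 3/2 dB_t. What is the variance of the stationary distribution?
lim Var(X_t) = 9/8

The OU SDE dX = -theta X dt + sigma dB admits the integrating factor exp(theta t): d(exp(theta t) X_t) = sigma exp(theta t) dB_t. Integrating from 0 to t gives X_t = x_0 * exp(-theta t) + sigma * int_0^t exp(-theta (t-s)) dB_s for any initial x_0. The Itô integral has variance (by the Itô isometry) sigma^2 * int_0^t exp(-2 theta (t - s)) ds = sigma^2 * (1 - exp(-2 theta t)) / (2 theta), independent of x_0.
With theta = 1, sigma = 3/2:
  Var(X_t) = (3/2)^2 * (1 - exp(-2*1 t)) / (2 * 1) = 9/8 - 9*exp(-2*t)/8.
As t -> infinity, exp(-2*1 t) -> 0, so the stationary variance is sigma^2 / (2 theta) = 9/8.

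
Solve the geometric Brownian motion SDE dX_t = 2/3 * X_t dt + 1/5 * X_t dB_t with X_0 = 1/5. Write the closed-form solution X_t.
X_t = 1/5 * exp((97/150) * t + (1/5) * B_t)

For GBM dX = mu X dt + sigma X dB with X_0 = x_0, apply Itô to Y = log X: dY = (mu - sigma^2/2) dt + sigma dB, so Y_t = log(x_0) + (mu - sigma^2/2) t + sigma B_t and hence X_t = x_0 * exp((mu - sigma^2/2) t + sigma B_t).
With mu = 2/3, sigma = 1/5, x_0 = 1/5, this gives:
  X_t = 1/5 * exp((97/150) * t + (1/5) * B_t).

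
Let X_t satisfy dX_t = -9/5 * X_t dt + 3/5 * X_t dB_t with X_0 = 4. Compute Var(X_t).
Var(X_t) = (16*exp(9*t/25) - 16)*exp(-18*t/5)

For GBM dX = mu X dt + sigma X dB with X_0 = x_0, apply Itô to Y = log X: dY = (mu - sigma^2/2) dt + sigma dB, so Y_t = log(x_0) + (mu - sigma^2/2) t + sigma B_t and hence X_t = x_0 * exp((mu - sigma^2/2) t + sigma B_t).
With mu = -9/5, sigma = 3/5, x_0 = 4, this gives:
  X_t = 4 * exp((-99/50) * t + (3/5) * B_t).
Since sigma*B_t ~ Normal(0, sigma^2 t), E[exp(sigma*B_t)] = exp(sigma^2 t / 2); so E[X_t] = x_0 * exp((mu - sigma^2/2) t) * exp(sigma^2 t / 2) = x_0 * exp(mu t) = 4*exp(-9*t/5).
Var(X_t) = E[X_t^2] - (E[X_t])^2 = x_0^2 * exp(2 mu t) * (exp(sigma^2 t) - 1) = (16*exp(9*t/25) - 16)*exp(-18*t/5).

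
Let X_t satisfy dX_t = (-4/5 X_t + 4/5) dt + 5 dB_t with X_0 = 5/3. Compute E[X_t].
E[X_t] = 1 + 2*exp(-4*t/5)/3

Taking expectations and using E[dB_t] = 0, the mean m(t) = E[X_t] satisfies the ODE m'(t) = a m(t) + b with m(0) = x_0. With a = -4/5, b = 4/5, x_0 = 5/3, the solution is
  m(t) = x_0 * exp(a t) + (b/a) * (exp(a t) - 1)
       = (5/3) * exp((-4/5) t) + ((4/5)/(-4/5)) * (exp((-4/5) t) - 1)
       = 1 + 2*exp(-4*t/5)/3.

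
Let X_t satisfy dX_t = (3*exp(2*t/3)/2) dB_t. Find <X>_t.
<X>_t = 27*exp(4*t/3)/16 - 27/16

For an Itô process dX_t = a(t) dt + b(t) dB_t, the quadratic variation is <X>_t = int_0^t b(s)^2 ds (the drift term does not contribute). Here b(s) = 3*exp(2*s/3)/2, so
  b(s)^2 = 9*exp(4*s/3)/4.
Integrating from 0 to t:
  <X>_t = int_0^t (9*exp(4*s/3)/4) ds = 27*exp(4*t/3)/16 - 27/16.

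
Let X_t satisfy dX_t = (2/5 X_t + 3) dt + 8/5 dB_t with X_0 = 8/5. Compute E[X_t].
E[X_t] = 91*exp(2*t/5)/10 - 15/2

Taking expectations and using E[dB_t] = 0, the mean m(t) = E[X_t] satisfies the ODE m'(t) = a m(t) + b with m(0) = x_0. With a = 2/5, b = 3, x_0 = 8/5, the solution is
  m(t) = x_0 * exp(a t) + (b/a) * (exp(a t) - 1)
       = (8/5) * exp((2/5) t) + (3/(2/5)) * (exp((2/5) t) - 1)
       = 91*exp(2*t/5)/10 - 15/2.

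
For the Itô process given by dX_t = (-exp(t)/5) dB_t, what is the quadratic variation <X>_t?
<X>_t = exp(2*t)/50 - 1/50

For an Itô process dX_t = a(t) dt + b(t) dB_t, the quadratic variation is <X>_t = int_0^t b(s)^2 ds (the drift term does not contribute). Here b(s) = -exp(s)/5, so
  b(s)^2 = exp(2*s)/25.
Integrating from 0 to t:
  <X>_t = int_0^t (exp(2*s)/25) ds = exp(2*t)/50 - 1/50.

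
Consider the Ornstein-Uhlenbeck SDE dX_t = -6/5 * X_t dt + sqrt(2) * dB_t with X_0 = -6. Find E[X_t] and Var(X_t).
E[X_t] = -6*exp(-6*t/5); Var(X_t) = 5/6 - 5*exp(-12*t/5)/6

The OU SDE dX = -theta X dt + sigma dB admits the integrating factor exp(theta t): d(exp(theta t) X_t) = sigma exp(theta t) dB_t. Integrating from 0 to t:
  X_t = x_0 * exp(-theta t) + sigma * int_0^t exp(-theta (t-s)) dB_s.
The Itô integral has mean 0 and (by the Itô isometry) variance sigma^2 * int_0^t exp(-2 theta (t - s)) ds = sigma^2 * (1 - exp(-2 theta t)) / (2 theta).
With theta = 6/5, sigma = sqrt(2), x_0 = -6:
  E[X_t] = -6 * exp(-6/5 t) = -6*exp(-6*t/5)
  Var(X_t) = (sqrt(2))^2 * (1 - exp(-2*6/5 t)) / (2 * 6/5) = 5/6 - 5*exp(-12*t/5)/6.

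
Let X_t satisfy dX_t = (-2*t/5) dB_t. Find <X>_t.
<X>_t = 4*t^3/75

For an Itô process dX_t = a(t) dt + b(t) dB_t, the quadratic variation is <X>_t = int_0^t b(s)^2 ds (the drift term does not contribute). Here b(s) = -2*s/5, so
  b(s)^2 = 4*s^2/25.
Integrating from 0 to t:
  <X>_t = int_0^t (4*s^2/25) ds = 4*t^3/75.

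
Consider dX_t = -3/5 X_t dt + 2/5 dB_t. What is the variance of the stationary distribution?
lim Var(X_t) = 2/15

The OU SDE dX = -theta X dt + sigma dB admits the integrating factor exp(theta t): d(exp(theta t) X_t) = sigma exp(theta t) dB_t. Integrating from 0 to t gives X_t = x_0 * exp(-theta t) + sigma * int_0^t exp(-theta (t-s)) dB_s for any initial x_0. The Itô integral has variance (by the Itô isometry) sigma^2 * int_0^t exp(-2 theta (t - s)) ds = sigma^2 * (1 - exp(-2 theta t)) / (2 theta), independent of x_0.
With theta = 3/5, sigma = 2/5:
  Var(X_t) = (2/5)^2 * (1 - exp(-2*3/5 t)) / (2 * 3/5) = 2/15 - 2*exp(-6*t/5)/15.
As t -> infinity, exp(-2*3/5 t) -> 0, so the stationary variance is sigma^2 / (2 theta) = 2/15.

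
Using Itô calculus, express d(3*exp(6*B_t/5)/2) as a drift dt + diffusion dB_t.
d(3*exp(6*B_t/5)/2) = (27*exp(6*B_t/5)/25) dt + (9*exp(6*B_t/5)/5) dB_t

Itô's formula for f(B_t) gives d f(B_t) = f'(B_t) dB_t + (1/2) f''(B_t) dt. Compute derivatives of f(x) = 3*exp(6*x/5)/2:
  f'(x)  = 9*exp(6*x/5)/5
  f''(x) = 54*exp(6*x/5)/25
Substitute x = B_t and multiply the f'' term by 1/2:
  drift     = (1/2) * (54*exp(6*x/5)/25) evaluated at B_t = 27*exp(6*B_t/5)/25
  diffusion = (9*exp(6*x/5)/5) evaluated at B_t = 9*exp(6*B_t/5)/5
Therefore d(3*exp(6*B_t/5)/2) = (27*exp(6*B_t/5)/25) dt + (9*exp(6*B_t/5)/5) dB_t.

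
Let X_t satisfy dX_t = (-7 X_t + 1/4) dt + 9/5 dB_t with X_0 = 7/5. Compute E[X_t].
E[X_t] = 1/28 + 191*exp(-7*t)/140

Taking expectations and using E[dB_t] = 0, the mean m(t) = E[X_t] satisfies the ODE m'(t) = a m(t) + b with m(0) = x_0. With a = -7, b = 1/4, x_0 = 7/5, the solution is
  m(t) = x_0 * exp(a t) + (b/a) * (exp(a t) - 1)
       = (7/5) * exp((-7) t) + ((1/4)/(-7)) * (exp((-7) t) - 1)
       = 1/28 + 191*exp(-7*t)/140.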